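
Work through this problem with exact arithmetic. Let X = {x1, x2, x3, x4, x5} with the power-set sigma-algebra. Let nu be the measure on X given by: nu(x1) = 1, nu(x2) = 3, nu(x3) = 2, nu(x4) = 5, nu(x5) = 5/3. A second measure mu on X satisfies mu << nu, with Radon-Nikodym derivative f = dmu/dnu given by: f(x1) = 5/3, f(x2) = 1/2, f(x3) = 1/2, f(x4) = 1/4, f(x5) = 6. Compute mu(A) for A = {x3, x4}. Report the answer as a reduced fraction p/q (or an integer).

By the defining property of the Radon-Nikodym derivative, for every measurable set A,
  mu(A) = integral_A f dnu.
Since nu is a discrete measure concentrated on the atoms of X, the integral over A reduces to the sum
  mu(A) = sum_{x in A} f(x) * nu({x}).
Computing each term:
  x3: f(x3) * nu(x3) = 1/2 * 2 = 1.
  x4: f(x4) * nu(x4) = 1/4 * 5 = 5/4.
Summing: mu(A) = 1 + 5/4 = 9/4.

9/4


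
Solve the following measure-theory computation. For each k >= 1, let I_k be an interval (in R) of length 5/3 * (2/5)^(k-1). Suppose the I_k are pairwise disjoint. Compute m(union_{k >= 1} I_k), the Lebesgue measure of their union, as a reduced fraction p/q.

By countable additivity of the Lebesgue measure on pairwise disjoint measurable sets,
  m(union_{k >= 1} I_k) = sum_{k >= 1} m(I_k) = sum_{k >= 1} a * r^(k-1),
  with a = 5/3 and r = 2/5.
Since 0 < r = 2/5 < 1, the geometric series converges:
  sum_{k >= 1} a * r^(k-1) = a / (1 - r).
  = 5/3 / (1 - 2/5)
  = 5/3 / (3/5)
  = 25/9.

25/9


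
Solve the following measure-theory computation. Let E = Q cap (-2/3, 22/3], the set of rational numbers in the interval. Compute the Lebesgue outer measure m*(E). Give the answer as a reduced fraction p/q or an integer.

Q cap (-2/3, 22/3] is countable; list its elements as q_1, q_2, ... . Fix eps > 0 and cover the k-th point by an interval of length eps * 2^(-k). The cover has total length eps * sum_{k>=1} 2^(-k) = eps, so by definition of outer measure m*(Q cap (-2/3, 22/3]) <= eps. Since eps was arbitrary and m* >= 0, the outer measure is 0.

0


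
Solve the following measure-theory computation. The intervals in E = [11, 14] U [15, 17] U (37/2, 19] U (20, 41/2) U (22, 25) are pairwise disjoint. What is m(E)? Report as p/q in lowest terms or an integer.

For pairwise disjoint intervals, m(union_i I_i) = sum_i m(I_i),
and m is invariant under swapping open/closed endpoints (single points have measure 0).
So m(E) = sum_i (b_i - a_i).
  I_1 has length 14 - 11 = 3.
  I_2 has length 17 - 15 = 2.
  I_3 has length 19 - 37/2 = 1/2.
  I_4 has length 41/2 - 20 = 1/2.
  I_5 has length 25 - 22 = 3.
Summing:
  m(E) = 3 + 2 + 1/2 + 1/2 + 3 = 9.

9


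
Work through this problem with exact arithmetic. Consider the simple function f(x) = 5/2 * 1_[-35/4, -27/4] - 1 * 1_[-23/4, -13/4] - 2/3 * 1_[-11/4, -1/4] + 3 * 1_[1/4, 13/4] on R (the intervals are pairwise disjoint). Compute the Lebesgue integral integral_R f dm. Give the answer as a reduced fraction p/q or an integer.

For a simple function f = sum_i c_i * 1_{A_i} with disjoint A_i,
  integral f dm = sum_i c_i * m(A_i).
Lengths of the A_i:
  m(A_1) = -27/4 - (-35/4) = 2.
  m(A_2) = -13/4 - (-23/4) = 5/2.
  m(A_3) = -1/4 - (-11/4) = 5/2.
  m(A_4) = 13/4 - 1/4 = 3.
Contributions c_i * m(A_i):
  (5/2) * (2) = 5.
  (-1) * (5/2) = -5/2.
  (-2/3) * (5/2) = -5/3.
  (3) * (3) = 9.
Total: 5 - 5/2 - 5/3 + 9 = 59/6.

59/6


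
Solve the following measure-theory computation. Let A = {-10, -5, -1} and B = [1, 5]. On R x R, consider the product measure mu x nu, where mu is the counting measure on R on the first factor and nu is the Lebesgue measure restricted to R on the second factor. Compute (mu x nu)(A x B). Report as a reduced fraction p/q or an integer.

For a measurable rectangle A x B, the product measure satisfies
  (mu x nu)(A x B) = mu(A) * nu(B).
  mu(A) = 3.
  nu(B) = 4.
  (mu x nu)(A x B) = 3 * 4 = 12.

12


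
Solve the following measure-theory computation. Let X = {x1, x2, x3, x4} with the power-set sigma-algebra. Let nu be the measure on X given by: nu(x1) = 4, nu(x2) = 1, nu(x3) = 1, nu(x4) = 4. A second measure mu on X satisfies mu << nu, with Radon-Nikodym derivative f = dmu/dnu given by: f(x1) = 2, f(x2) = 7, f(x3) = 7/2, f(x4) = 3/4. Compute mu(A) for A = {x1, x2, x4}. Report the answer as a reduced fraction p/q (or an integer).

By the defining property of the Radon-Nikodym derivative, for every measurable set A,
  mu(A) = integral_A f dnu.
Since nu is a discrete measure concentrated on the atoms of X, the integral over A reduces to the sum
  mu(A) = sum_{x in A} f(x) * nu({x}).
Computing each term:
  x1: f(x1) * nu(x1) = 2 * 4 = 8.
  x2: f(x2) * nu(x2) = 7 * 1 = 7.
  x4: f(x4) * nu(x4) = 3/4 * 4 = 3.
Summing: mu(A) = 8 + 7 + 3 = 18.

18


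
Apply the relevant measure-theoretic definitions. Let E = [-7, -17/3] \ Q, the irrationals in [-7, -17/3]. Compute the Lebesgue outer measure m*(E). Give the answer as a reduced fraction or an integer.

The interval I = [-7, -17/3] has m(I) = -17/3 - (-7) = 4/3 (endpoints are measure-zero, so open/closed/half-open agree). Write I = (I cap Q) u (I \ Q). The rationals in I are countable, so m*(I cap Q) = 0 (cover each rational by intervals whose total length is arbitrarily small). By countable subadditivity m*(I) <= m*(I cap Q) + m*(I \ Q), hence m*(I \ Q) >= m(I) = 4/3. The reverse inequality m*(I \ Q) <= m*(I) = 4/3 is trivial since (I \ Q) is a subset of I. Therefore m*(I \ Q) = 4/3.

4/3


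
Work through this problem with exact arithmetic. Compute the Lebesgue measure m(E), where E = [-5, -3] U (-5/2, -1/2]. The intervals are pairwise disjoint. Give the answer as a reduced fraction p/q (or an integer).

For pairwise disjoint intervals, m(union_i I_i) = sum_i m(I_i),
and m is invariant under swapping open/closed endpoints (single points have measure 0).
So m(E) = sum_i (b_i - a_i).
  I_1 has length -3 - (-5) = 2.
  I_2 has length -1/2 - (-5/2) = 2.
Summing:
  m(E) = 2 + 2 = 4.

4


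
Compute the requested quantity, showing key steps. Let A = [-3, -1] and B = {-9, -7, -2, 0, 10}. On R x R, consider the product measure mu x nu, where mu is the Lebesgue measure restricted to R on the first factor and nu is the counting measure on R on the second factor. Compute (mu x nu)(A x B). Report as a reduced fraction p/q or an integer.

For a measurable rectangle A x B, the product measure satisfies
  (mu x nu)(A x B) = mu(A) * nu(B).
  mu(A) = 2.
  nu(B) = 5.
  (mu x nu)(A x B) = 2 * 5 = 10.

10


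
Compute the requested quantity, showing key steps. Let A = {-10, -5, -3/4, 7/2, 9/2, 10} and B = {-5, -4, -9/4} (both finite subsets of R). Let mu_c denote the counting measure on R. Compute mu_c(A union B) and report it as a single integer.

Counting measure on a finite set equals cardinality. By inclusion-exclusion, |A union B| = |A| + |B| - |A cap B|.
|A| = 6, |B| = 3, |A cap B| = 1.
So mu_c(A union B) = 6 + 3 - 1 = 8.

8


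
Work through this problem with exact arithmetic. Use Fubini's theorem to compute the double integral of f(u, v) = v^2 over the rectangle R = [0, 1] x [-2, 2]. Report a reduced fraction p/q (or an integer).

f(u, v) is a tensor product of a function of u and a function of v, and both factors are bounded continuous (hence Lebesgue integrable) on the rectangle, so Fubini's theorem applies:
  integral_R f d(m x m) = (integral_a1^b1 1 du) * (integral_a2^b2 v^2 dv).
Inner integral in u: integral_{0}^{1} 1 du = (1^1 - 0^1)/1
  = 1.
Inner integral in v: integral_{-2}^{2} v^2 dv = (2^3 - (-2)^3)/3
  = 16/3.
Product: (1) * (16/3) = 16/3.

16/3


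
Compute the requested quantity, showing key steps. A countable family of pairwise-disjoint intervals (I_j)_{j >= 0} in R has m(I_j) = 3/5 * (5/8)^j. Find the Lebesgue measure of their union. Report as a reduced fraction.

By countable additivity of the Lebesgue measure on pairwise disjoint measurable sets,
  m(union_{j >= 0} I_j) = sum_{j >= 0} m(I_j) = sum_{j >= 0} a * r^j,
  with a = 3/5 and r = 5/8.
Since 0 < r = 5/8 < 1, the geometric series converges:
  sum_{j >= 0} a * r^j = a / (1 - r).
  = 3/5 / (1 - 5/8)
  = 3/5 / (3/8)
  = 8/5.

8/5


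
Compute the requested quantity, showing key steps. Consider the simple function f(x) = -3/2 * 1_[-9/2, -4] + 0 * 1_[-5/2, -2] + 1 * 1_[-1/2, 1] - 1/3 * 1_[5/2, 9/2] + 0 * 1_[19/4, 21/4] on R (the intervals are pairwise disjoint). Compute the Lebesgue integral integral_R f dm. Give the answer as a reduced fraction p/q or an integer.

For a simple function f = sum_i c_i * 1_{A_i} with disjoint A_i,
  integral f dm = sum_i c_i * m(A_i).
Lengths of the A_i:
  m(A_1) = -4 - (-9/2) = 1/2.
  m(A_2) = -2 - (-5/2) = 1/2.
  m(A_3) = 1 - (-1/2) = 3/2.
  m(A_4) = 9/2 - 5/2 = 2.
  m(A_5) = 21/4 - 19/4 = 1/2.
Contributions c_i * m(A_i):
  (-3/2) * (1/2) = -3/4.
  (0) * (1/2) = 0.
  (1) * (3/2) = 3/2.
  (-1/3) * (2) = -2/3.
  (0) * (1/2) = 0.
Total: -3/4 + 0 + 3/2 - 2/3 + 0 = 1/12.

1/12


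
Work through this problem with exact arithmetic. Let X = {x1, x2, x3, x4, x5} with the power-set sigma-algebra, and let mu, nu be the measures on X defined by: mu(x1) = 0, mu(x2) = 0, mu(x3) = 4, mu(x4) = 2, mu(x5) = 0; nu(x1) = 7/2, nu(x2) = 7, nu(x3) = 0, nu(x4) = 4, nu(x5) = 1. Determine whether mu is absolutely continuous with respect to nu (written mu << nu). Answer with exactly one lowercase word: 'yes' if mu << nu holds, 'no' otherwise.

mu << nu means: every nu-null measurable set is also mu-null; equivalently, for every atom x, if nu({x}) = 0 then mu({x}) = 0.
Checking each atom:
  x1: nu = 7/2 > 0 -> no constraint.
  x2: nu = 7 > 0 -> no constraint.
  x3: nu = 0, mu = 4 > 0 -> violates mu << nu.
  x4: nu = 4 > 0 -> no constraint.
  x5: nu = 1 > 0 -> no constraint.
The atom(s) x3 violate the condition (nu = 0 but mu > 0). Therefore mu is NOT absolutely continuous w.r.t. nu.

no


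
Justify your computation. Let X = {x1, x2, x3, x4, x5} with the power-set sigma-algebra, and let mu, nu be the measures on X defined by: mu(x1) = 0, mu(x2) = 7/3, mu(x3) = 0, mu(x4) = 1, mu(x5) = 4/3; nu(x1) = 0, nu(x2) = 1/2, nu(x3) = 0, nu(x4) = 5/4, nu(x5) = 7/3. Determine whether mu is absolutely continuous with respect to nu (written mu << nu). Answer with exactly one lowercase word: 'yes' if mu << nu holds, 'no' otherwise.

mu << nu means: every nu-null measurable set is also mu-null; equivalently, for every atom x, if nu({x}) = 0 then mu({x}) = 0.
Checking each atom:
  x1: nu = 0, mu = 0 -> consistent with mu << nu.
  x2: nu = 1/2 > 0 -> no constraint.
  x3: nu = 0, mu = 0 -> consistent with mu << nu.
  x4: nu = 5/4 > 0 -> no constraint.
  x5: nu = 7/3 > 0 -> no constraint.
No atom violates the condition. Therefore mu << nu.

yes


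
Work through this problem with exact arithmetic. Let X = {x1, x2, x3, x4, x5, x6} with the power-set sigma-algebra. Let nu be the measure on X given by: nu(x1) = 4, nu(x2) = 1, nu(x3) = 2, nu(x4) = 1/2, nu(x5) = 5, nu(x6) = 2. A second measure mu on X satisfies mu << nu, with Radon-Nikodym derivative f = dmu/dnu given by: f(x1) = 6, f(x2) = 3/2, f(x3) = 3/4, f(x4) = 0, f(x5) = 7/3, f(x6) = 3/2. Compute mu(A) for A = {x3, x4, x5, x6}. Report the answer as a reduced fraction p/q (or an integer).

By the defining property of the Radon-Nikodym derivative, for every measurable set A,
  mu(A) = integral_A f dnu.
Since nu is a discrete measure concentrated on the atoms of X, the integral over A reduces to the sum
  mu(A) = sum_{x in A} f(x) * nu({x}).
Computing each term:
  x3: f(x3) * nu(x3) = 3/4 * 2 = 3/2.
  x4: f(x4) * nu(x4) = 0 * 1/2 = 0.
  x5: f(x5) * nu(x5) = 7/3 * 5 = 35/3.
  x6: f(x6) * nu(x6) = 3/2 * 2 = 3.
Summing: mu(A) = 3/2 + 0 + 35/3 + 3 = 97/6.

97/6


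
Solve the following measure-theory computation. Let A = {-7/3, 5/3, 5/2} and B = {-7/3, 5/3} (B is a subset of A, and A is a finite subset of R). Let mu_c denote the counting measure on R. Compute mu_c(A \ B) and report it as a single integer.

Counting measure assigns mu_c(E) = |E| (number of elements) when E is finite. For B subset A, A \ B is the set of elements of A not in B, so |A \ B| = |A| - |B|.
|A| = 3, |B| = 2, so mu_c(A \ B) = 3 - 2 = 1.

1


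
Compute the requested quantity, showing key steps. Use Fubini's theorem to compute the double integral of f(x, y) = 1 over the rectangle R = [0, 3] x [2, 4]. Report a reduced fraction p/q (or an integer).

f(x, y) is a tensor product of a function of x and a function of y, and both factors are bounded continuous (hence Lebesgue integrable) on the rectangle, so Fubini's theorem applies:
  integral_R f d(m x m) = (integral_a1^b1 1 dx) * (integral_a2^b2 1 dy).
Inner integral in x: integral_{0}^{3} 1 dx = (3^1 - 0^1)/1
  = 3.
Inner integral in y: integral_{2}^{4} 1 dy = (4^1 - 2^1)/1
  = 2.
Product: (3) * (2) = 6.

6


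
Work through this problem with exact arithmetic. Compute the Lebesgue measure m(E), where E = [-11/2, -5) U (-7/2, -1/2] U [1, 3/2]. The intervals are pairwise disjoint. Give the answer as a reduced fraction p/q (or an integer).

For pairwise disjoint intervals, m(union_i I_i) = sum_i m(I_i),
and m is invariant under swapping open/closed endpoints (single points have measure 0).
So m(E) = sum_i (b_i - a_i).
  I_1 has length -5 - (-11/2) = 1/2.
  I_2 has length -1/2 - (-7/2) = 3.
  I_3 has length 3/2 - 1 = 1/2.
Summing:
  m(E) = 1/2 + 3 + 1/2 = 4.

4


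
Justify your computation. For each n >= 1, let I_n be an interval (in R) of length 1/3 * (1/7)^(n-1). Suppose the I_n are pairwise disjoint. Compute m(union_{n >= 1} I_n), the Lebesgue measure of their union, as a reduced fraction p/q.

By countable additivity of the Lebesgue measure on pairwise disjoint measurable sets,
  m(union_{n >= 1} I_n) = sum_{n >= 1} m(I_n) = sum_{n >= 1} a * r^(n-1),
  with a = 1/3 and r = 1/7.
Since 0 < r = 1/7 < 1, the geometric series converges:
  sum_{n >= 1} a * r^(n-1) = a / (1 - r).
  = 1/3 / (1 - 1/7)
  = 1/3 / (6/7)
  = 7/18.

7/18


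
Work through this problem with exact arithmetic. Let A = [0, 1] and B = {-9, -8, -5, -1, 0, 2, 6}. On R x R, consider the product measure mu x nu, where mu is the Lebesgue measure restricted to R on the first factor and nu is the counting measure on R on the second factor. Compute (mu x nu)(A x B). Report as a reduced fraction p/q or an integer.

For a measurable rectangle A x B, the product measure satisfies
  (mu x nu)(A x B) = mu(A) * nu(B).
  mu(A) = 1.
  nu(B) = 7.
  (mu x nu)(A x B) = 1 * 7 = 7.

7


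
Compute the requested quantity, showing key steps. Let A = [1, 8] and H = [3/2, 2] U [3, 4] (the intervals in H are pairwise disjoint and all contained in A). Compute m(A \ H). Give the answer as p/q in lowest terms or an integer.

The ambient interval has length m(A) = 8 - 1 = 7.
Since the holes are disjoint and sit inside A, by finite additivity
  m(H) = sum_i (b_i - a_i), and m(A \ H) = m(A) - m(H).
Computing the hole measures:
  m(H_1) = 2 - 3/2 = 1/2.
  m(H_2) = 4 - 3 = 1.
Summed: m(H) = 1/2 + 1 = 3/2.
So m(A \ H) = 7 - 3/2 = 11/2.

11/2


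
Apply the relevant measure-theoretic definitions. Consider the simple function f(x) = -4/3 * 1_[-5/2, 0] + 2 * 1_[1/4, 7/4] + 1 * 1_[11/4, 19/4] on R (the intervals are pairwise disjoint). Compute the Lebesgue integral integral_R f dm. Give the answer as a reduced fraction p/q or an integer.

For a simple function f = sum_i c_i * 1_{A_i} with disjoint A_i,
  integral f dm = sum_i c_i * m(A_i).
Lengths of the A_i:
  m(A_1) = 0 - (-5/2) = 5/2.
  m(A_2) = 7/4 - 1/4 = 3/2.
  m(A_3) = 19/4 - 11/4 = 2.
Contributions c_i * m(A_i):
  (-4/3) * (5/2) = -10/3.
  (2) * (3/2) = 3.
  (1) * (2) = 2.
Total: -10/3 + 3 + 2 = 5/3.

5/3


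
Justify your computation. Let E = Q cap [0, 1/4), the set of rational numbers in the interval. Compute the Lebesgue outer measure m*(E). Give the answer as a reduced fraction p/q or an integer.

E = Q cap [0, 1/4) is a subset of Q, which is countable. Enumerate Q = {q_1, q_2, ...}; for any eps > 0, cover q_k by the open interval (q_k - eps/2^(k+1), q_k + eps/2^(k+1)), of length eps/2^k. The total cover length is sum_{k>=1} eps/2^k = eps. Hence m*(E) <= m*(Q) <= eps for every eps > 0, and since outer measure is non-negative, m*(E) = 0.

0


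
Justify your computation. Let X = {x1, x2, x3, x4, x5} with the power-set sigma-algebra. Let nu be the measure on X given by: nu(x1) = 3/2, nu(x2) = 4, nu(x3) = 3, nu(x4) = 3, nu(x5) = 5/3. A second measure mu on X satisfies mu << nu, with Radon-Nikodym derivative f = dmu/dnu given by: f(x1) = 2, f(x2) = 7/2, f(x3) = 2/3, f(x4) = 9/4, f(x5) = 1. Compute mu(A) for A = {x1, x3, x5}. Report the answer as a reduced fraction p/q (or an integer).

By the defining property of the Radon-Nikodym derivative, for every measurable set A,
  mu(A) = integral_A f dnu.
Since nu is a discrete measure concentrated on the atoms of X, the integral over A reduces to the sum
  mu(A) = sum_{x in A} f(x) * nu({x}).
Computing each term:
  x1: f(x1) * nu(x1) = 2 * 3/2 = 3.
  x3: f(x3) * nu(x3) = 2/3 * 3 = 2.
  x5: f(x5) * nu(x5) = 1 * 5/3 = 5/3.
Summing: mu(A) = 3 + 2 + 5/3 = 20/3.

20/3


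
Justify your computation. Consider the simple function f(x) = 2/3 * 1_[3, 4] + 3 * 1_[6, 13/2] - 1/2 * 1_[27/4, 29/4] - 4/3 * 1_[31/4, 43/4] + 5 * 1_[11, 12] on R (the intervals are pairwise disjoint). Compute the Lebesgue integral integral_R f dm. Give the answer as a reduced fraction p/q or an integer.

For a simple function f = sum_i c_i * 1_{A_i} with disjoint A_i,
  integral f dm = sum_i c_i * m(A_i).
Lengths of the A_i:
  m(A_1) = 4 - 3 = 1.
  m(A_2) = 13/2 - 6 = 1/2.
  m(A_3) = 29/4 - 27/4 = 1/2.
  m(A_4) = 43/4 - 31/4 = 3.
  m(A_5) = 12 - 11 = 1.
Contributions c_i * m(A_i):
  (2/3) * (1) = 2/3.
  (3) * (1/2) = 3/2.
  (-1/2) * (1/2) = -1/4.
  (-4/3) * (3) = -4.
  (5) * (1) = 5.
Total: 2/3 + 3/2 - 1/4 - 4 + 5 = 35/12.

35/12


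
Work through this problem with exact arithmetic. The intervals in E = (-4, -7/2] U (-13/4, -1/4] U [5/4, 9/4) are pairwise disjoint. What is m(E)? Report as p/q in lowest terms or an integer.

For pairwise disjoint intervals, m(union_i I_i) = sum_i m(I_i),
and m is invariant under swapping open/closed endpoints (single points have measure 0).
So m(E) = sum_i (b_i - a_i).
  I_1 has length -7/2 - (-4) = 1/2.
  I_2 has length -1/4 - (-13/4) = 3.
  I_3 has length 9/4 - 5/4 = 1.
Summing:
  m(E) = 1/2 + 3 + 1 = 9/2.

9/2


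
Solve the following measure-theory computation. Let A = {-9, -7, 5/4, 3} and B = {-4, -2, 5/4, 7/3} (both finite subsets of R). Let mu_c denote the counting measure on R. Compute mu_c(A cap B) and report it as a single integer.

Counting measure on a finite set equals cardinality. mu_c(A cap B) = |A cap B| (elements appearing in both).
Enumerating the elements of A that also lie in B gives 1 element(s).
So mu_c(A cap B) = 1.

1


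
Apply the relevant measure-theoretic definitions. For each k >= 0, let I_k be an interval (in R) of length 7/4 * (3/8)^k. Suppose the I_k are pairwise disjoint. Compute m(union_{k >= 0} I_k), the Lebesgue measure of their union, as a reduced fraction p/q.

By countable additivity of the Lebesgue measure on pairwise disjoint measurable sets,
  m(union_{k >= 0} I_k) = sum_{k >= 0} m(I_k) = sum_{k >= 0} a * r^k,
  with a = 7/4 and r = 3/8.
Since 0 < r = 3/8 < 1, the geometric series converges:
  sum_{k >= 0} a * r^k = a / (1 - r).
  = 7/4 / (1 - 3/8)
  = 7/4 / (5/8)
  = 14/5.

14/5


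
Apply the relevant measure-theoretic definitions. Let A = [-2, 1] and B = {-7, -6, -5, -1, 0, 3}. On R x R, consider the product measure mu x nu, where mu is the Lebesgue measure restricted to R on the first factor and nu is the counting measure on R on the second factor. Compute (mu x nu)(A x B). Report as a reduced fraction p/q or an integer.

For a measurable rectangle A x B, the product measure satisfies
  (mu x nu)(A x B) = mu(A) * nu(B).
  mu(A) = 3.
  nu(B) = 6.
  (mu x nu)(A x B) = 3 * 6 = 18.

18


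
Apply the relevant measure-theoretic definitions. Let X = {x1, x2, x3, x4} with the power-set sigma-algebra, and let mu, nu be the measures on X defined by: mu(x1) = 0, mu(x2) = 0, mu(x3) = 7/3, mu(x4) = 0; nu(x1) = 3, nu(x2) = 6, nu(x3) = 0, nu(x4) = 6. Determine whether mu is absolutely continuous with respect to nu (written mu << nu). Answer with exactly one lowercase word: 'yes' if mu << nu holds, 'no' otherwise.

mu << nu means: every nu-null measurable set is also mu-null; equivalently, for every atom x, if nu({x}) = 0 then mu({x}) = 0.
Checking each atom:
  x1: nu = 3 > 0 -> no constraint.
  x2: nu = 6 > 0 -> no constraint.
  x3: nu = 0, mu = 7/3 > 0 -> violates mu << nu.
  x4: nu = 6 > 0 -> no constraint.
The atom(s) x3 violate the condition (nu = 0 but mu > 0). Therefore mu is NOT absolutely continuous w.r.t. nu.

no


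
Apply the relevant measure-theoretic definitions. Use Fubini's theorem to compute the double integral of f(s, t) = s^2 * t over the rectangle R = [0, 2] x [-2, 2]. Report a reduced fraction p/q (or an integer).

f(s, t) is a tensor product of a function of s and a function of t, and both factors are bounded continuous (hence Lebesgue integrable) on the rectangle, so Fubini's theorem applies:
  integral_R f d(m x m) = (integral_a1^b1 s^2 ds) * (integral_a2^b2 t dt).
Inner integral in s: integral_{0}^{2} s^2 ds = (2^3 - 0^3)/3
  = 8/3.
Inner integral in t: integral_{-2}^{2} t dt = (2^2 - (-2)^2)/2
  = 0.
Product: (8/3) * (0) = 0.

0


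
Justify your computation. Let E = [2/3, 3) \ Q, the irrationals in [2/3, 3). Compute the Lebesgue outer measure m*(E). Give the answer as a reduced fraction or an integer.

The interval I = [2/3, 3) has m(I) = 3 - 2/3 = 7/3 (endpoints are measure-zero, so open/closed/half-open agree). Write I = (I cap Q) u (I \ Q). The rationals in I are countable, so m*(I cap Q) = 0 (cover each rational by intervals whose total length is arbitrarily small). By countable subadditivity m*(I) <= m*(I cap Q) + m*(I \ Q), hence m*(I \ Q) >= m(I) = 7/3. The reverse inequality m*(I \ Q) <= m*(I) = 7/3 is trivial since (I \ Q) is a subset of I. Therefore m*(I \ Q) = 7/3.

7/3


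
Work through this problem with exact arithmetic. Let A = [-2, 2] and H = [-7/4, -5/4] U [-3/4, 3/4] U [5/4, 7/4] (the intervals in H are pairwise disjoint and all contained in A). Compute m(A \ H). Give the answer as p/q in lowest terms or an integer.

The ambient interval has length m(A) = 2 - (-2) = 4.
Since the holes are disjoint and sit inside A, by finite additivity
  m(H) = sum_i (b_i - a_i), and m(A \ H) = m(A) - m(H).
Computing the hole measures:
  m(H_1) = -5/4 - (-7/4) = 1/2.
  m(H_2) = 3/4 - (-3/4) = 3/2.
  m(H_3) = 7/4 - 5/4 = 1/2.
Summed: m(H) = 1/2 + 3/2 + 1/2 = 5/2.
So m(A \ H) = 4 - 5/2 = 3/2.

3/2


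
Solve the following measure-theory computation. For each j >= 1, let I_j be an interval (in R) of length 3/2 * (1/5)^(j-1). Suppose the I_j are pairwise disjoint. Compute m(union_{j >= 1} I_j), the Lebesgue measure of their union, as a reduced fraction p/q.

By countable additivity of the Lebesgue measure on pairwise disjoint measurable sets,
  m(union_{j >= 1} I_j) = sum_{j >= 1} m(I_j) = sum_{j >= 1} a * r^(j-1),
  with a = 3/2 and r = 1/5.
Since 0 < r = 1/5 < 1, the geometric series converges:
  sum_{j >= 1} a * r^(j-1) = a / (1 - r).
  = 3/2 / (1 - 1/5)
  = 3/2 / (4/5)
  = 15/8.

15/8


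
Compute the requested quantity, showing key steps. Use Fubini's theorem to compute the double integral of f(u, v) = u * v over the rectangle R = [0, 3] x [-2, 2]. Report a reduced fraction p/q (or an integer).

f(u, v) is a tensor product of a function of u and a function of v, and both factors are bounded continuous (hence Lebesgue integrable) on the rectangle, so Fubini's theorem applies:
  integral_R f d(m x m) = (integral_a1^b1 u du) * (integral_a2^b2 v dv).
Inner integral in u: integral_{0}^{3} u du = (3^2 - 0^2)/2
  = 9/2.
Inner integral in v: integral_{-2}^{2} v dv = (2^2 - (-2)^2)/2
  = 0.
Product: (9/2) * (0) = 0.

0


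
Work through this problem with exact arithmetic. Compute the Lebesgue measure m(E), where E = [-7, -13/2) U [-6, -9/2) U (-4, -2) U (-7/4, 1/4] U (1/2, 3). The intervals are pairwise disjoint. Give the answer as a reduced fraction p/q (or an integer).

For pairwise disjoint intervals, m(union_i I_i) = sum_i m(I_i),
and m is invariant under swapping open/closed endpoints (single points have measure 0).
So m(E) = sum_i (b_i - a_i).
  I_1 has length -13/2 - (-7) = 1/2.
  I_2 has length -9/2 - (-6) = 3/2.
  I_3 has length -2 - (-4) = 2.
  I_4 has length 1/4 - (-7/4) = 2.
  I_5 has length 3 - 1/2 = 5/2.
Summing:
  m(E) = 1/2 + 3/2 + 2 + 2 + 5/2 = 17/2.

17/2


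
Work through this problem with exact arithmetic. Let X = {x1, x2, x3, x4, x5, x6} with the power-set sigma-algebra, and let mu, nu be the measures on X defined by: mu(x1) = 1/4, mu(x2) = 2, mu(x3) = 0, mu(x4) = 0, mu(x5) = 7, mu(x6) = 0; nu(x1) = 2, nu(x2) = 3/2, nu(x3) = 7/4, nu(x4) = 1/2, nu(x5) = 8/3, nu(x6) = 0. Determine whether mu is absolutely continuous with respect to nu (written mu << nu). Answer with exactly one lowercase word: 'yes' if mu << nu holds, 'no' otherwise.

mu << nu means: every nu-null measurable set is also mu-null; equivalently, for every atom x, if nu({x}) = 0 then mu({x}) = 0.
Checking each atom:
  x1: nu = 2 > 0 -> no constraint.
  x2: nu = 3/2 > 0 -> no constraint.
  x3: nu = 7/4 > 0 -> no constraint.
  x4: nu = 1/2 > 0 -> no constraint.
  x5: nu = 8/3 > 0 -> no constraint.
  x6: nu = 0, mu = 0 -> consistent with mu << nu.
No atom violates the condition. Therefore mu << nu.

yes


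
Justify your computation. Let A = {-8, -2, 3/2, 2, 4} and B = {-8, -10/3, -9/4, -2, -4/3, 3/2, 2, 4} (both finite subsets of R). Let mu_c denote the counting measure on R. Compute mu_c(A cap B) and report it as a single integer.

Counting measure on a finite set equals cardinality. mu_c(A cap B) = |A cap B| (elements appearing in both).
Enumerating the elements of A that also lie in B gives 5 element(s).
So mu_c(A cap B) = 5.

5


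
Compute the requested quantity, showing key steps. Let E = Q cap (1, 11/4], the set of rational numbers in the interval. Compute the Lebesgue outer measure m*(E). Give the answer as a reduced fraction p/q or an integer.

Q cap (1, 11/4] is countable; list its elements as q_1, q_2, ... . Fix eps > 0 and cover the k-th point by an interval of length eps * 2^(-k). The cover has total length eps * sum_{k>=1} 2^(-k) = eps, so by definition of outer measure m*(Q cap (1, 11/4]) <= eps. Since eps was arbitrary and m* >= 0, the outer measure is 0.

0


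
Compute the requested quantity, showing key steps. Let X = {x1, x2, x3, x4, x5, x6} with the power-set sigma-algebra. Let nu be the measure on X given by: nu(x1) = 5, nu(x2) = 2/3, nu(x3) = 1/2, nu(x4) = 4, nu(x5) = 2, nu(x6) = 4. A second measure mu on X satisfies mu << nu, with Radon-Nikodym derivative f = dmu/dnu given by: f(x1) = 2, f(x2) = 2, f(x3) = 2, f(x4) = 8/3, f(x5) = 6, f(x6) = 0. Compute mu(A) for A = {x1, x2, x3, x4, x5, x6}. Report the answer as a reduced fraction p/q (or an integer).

By the defining property of the Radon-Nikodym derivative, for every measurable set A,
  mu(A) = integral_A f dnu.
Since nu is a discrete measure concentrated on the atoms of X, the integral over A reduces to the sum
  mu(A) = sum_{x in A} f(x) * nu({x}).
Computing each term:
  x1: f(x1) * nu(x1) = 2 * 5 = 10.
  x2: f(x2) * nu(x2) = 2 * 2/3 = 4/3.
  x3: f(x3) * nu(x3) = 2 * 1/2 = 1.
  x4: f(x4) * nu(x4) = 8/3 * 4 = 32/3.
  x5: f(x5) * nu(x5) = 6 * 2 = 12.
  x6: f(x6) * nu(x6) = 0 * 4 = 0.
Summing: mu(A) = 10 + 4/3 + 1 + 32/3 + 12 + 0 = 35.

35


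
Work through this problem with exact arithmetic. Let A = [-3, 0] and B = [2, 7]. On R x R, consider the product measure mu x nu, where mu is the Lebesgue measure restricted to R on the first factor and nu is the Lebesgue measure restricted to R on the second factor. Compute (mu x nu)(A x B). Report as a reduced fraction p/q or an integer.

For a measurable rectangle A x B, the product measure satisfies
  (mu x nu)(A x B) = mu(A) * nu(B).
  mu(A) = 3.
  nu(B) = 5.
  (mu x nu)(A x B) = 3 * 5 = 15.

15


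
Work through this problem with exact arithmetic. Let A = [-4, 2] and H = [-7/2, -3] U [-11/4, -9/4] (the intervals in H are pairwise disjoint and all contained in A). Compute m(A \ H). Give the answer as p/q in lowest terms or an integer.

The ambient interval has length m(A) = 2 - (-4) = 6.
Since the holes are disjoint and sit inside A, by finite additivity
  m(H) = sum_i (b_i - a_i), and m(A \ H) = m(A) - m(H).
Computing the hole measures:
  m(H_1) = -3 - (-7/2) = 1/2.
  m(H_2) = -9/4 - (-11/4) = 1/2.
Summed: m(H) = 1/2 + 1/2 = 1.
So m(A \ H) = 6 - 1 = 5.

5


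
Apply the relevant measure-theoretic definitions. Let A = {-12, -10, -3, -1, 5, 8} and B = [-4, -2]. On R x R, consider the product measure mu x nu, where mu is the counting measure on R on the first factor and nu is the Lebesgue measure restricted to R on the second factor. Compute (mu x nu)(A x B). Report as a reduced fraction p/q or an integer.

For a measurable rectangle A x B, the product measure satisfies
  (mu x nu)(A x B) = mu(A) * nu(B).
  mu(A) = 6.
  nu(B) = 2.
  (mu x nu)(A x B) = 6 * 2 = 12.

12


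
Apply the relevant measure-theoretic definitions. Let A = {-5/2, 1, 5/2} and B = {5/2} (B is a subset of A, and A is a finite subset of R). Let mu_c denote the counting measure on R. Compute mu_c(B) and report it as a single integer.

Counting measure assigns mu_c(E) = |E| (number of elements) when E is finite.
B has 1 element(s), so mu_c(B) = 1.

1


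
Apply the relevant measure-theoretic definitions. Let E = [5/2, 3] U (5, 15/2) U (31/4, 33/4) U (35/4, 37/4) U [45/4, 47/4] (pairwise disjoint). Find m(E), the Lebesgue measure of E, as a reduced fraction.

For pairwise disjoint intervals, m(union_i I_i) = sum_i m(I_i),
and m is invariant under swapping open/closed endpoints (single points have measure 0).
So m(E) = sum_i (b_i - a_i).
  I_1 has length 3 - 5/2 = 1/2.
  I_2 has length 15/2 - 5 = 5/2.
  I_3 has length 33/4 - 31/4 = 1/2.
  I_4 has length 37/4 - 35/4 = 1/2.
  I_5 has length 47/4 - 45/4 = 1/2.
Summing:
  m(E) = 1/2 + 5/2 + 1/2 + 1/2 + 1/2 = 9/2.

9/2


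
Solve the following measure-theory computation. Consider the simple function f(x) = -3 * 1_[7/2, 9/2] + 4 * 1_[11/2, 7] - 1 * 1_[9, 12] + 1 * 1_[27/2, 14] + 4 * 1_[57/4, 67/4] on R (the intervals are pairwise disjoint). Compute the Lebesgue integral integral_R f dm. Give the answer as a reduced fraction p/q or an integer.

For a simple function f = sum_i c_i * 1_{A_i} with disjoint A_i,
  integral f dm = sum_i c_i * m(A_i).
Lengths of the A_i:
  m(A_1) = 9/2 - 7/2 = 1.
  m(A_2) = 7 - 11/2 = 3/2.
  m(A_3) = 12 - 9 = 3.
  m(A_4) = 14 - 27/2 = 1/2.
  m(A_5) = 67/4 - 57/4 = 5/2.
Contributions c_i * m(A_i):
  (-3) * (1) = -3.
  (4) * (3/2) = 6.
  (-1) * (3) = -3.
  (1) * (1/2) = 1/2.
  (4) * (5/2) = 10.
Total: -3 + 6 - 3 + 1/2 + 10 = 21/2.

21/2


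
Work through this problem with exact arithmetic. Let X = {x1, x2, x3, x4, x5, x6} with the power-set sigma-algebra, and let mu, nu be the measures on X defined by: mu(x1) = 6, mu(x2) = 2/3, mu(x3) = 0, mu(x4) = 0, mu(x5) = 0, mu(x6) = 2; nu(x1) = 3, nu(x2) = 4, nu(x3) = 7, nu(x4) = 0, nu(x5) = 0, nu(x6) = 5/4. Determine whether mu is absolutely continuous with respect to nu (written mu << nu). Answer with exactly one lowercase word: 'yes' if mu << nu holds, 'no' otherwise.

mu << nu means: every nu-null measurable set is also mu-null; equivalently, for every atom x, if nu({x}) = 0 then mu({x}) = 0.
Checking each atom:
  x1: nu = 3 > 0 -> no constraint.
  x2: nu = 4 > 0 -> no constraint.
  x3: nu = 7 > 0 -> no constraint.
  x4: nu = 0, mu = 0 -> consistent with mu << nu.
  x5: nu = 0, mu = 0 -> consistent with mu << nu.
  x6: nu = 5/4 > 0 -> no constraint.
No atom violates the condition. Therefore mu << nu.

yes


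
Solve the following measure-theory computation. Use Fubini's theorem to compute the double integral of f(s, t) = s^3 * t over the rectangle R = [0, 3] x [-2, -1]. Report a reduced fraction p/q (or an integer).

f(s, t) is a tensor product of a function of s and a function of t, and both factors are bounded continuous (hence Lebesgue integrable) on the rectangle, so Fubini's theorem applies:
  integral_R f d(m x m) = (integral_a1^b1 s^3 ds) * (integral_a2^b2 t dt).
Inner integral in s: integral_{0}^{3} s^3 ds = (3^4 - 0^4)/4
  = 81/4.
Inner integral in t: integral_{-2}^{-1} t dt = ((-1)^2 - (-2)^2)/2
  = -3/2.
Product: (81/4) * (-3/2) = -243/8.

-243/8


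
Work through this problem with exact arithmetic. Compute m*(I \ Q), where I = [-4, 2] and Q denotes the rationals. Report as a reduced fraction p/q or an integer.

The interval I = [-4, 2] has m(I) = 2 - (-4) = 6 (endpoints are measure-zero, so open/closed/half-open agree). Write I = (I cap Q) u (I \ Q). The rationals in I are countable, so m*(I cap Q) = 0 (cover each rational by intervals whose total length is arbitrarily small). By countable subadditivity m*(I) <= m*(I cap Q) + m*(I \ Q), hence m*(I \ Q) >= m(I) = 6. The reverse inequality m*(I \ Q) <= m*(I) = 6 is trivial since (I \ Q) is a subset of I. Therefore m*(I \ Q) = 6.

6


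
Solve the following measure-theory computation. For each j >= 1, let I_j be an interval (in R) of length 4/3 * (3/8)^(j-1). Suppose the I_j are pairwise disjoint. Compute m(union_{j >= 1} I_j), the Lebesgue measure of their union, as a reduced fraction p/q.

By countable additivity of the Lebesgue measure on pairwise disjoint measurable sets,
  m(union_{j >= 1} I_j) = sum_{j >= 1} m(I_j) = sum_{j >= 1} a * r^(j-1),
  with a = 4/3 and r = 3/8.
Since 0 < r = 3/8 < 1, the geometric series converges:
  sum_{j >= 1} a * r^(j-1) = a / (1 - r).
  = 4/3 / (1 - 3/8)
  = 4/3 / (5/8)
  = 32/15.

32/15


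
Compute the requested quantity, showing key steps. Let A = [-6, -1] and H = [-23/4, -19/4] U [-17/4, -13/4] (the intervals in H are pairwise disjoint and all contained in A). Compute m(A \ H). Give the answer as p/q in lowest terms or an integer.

The ambient interval has length m(A) = -1 - (-6) = 5.
Since the holes are disjoint and sit inside A, by finite additivity
  m(H) = sum_i (b_i - a_i), and m(A \ H) = m(A) - m(H).
Computing the hole measures:
  m(H_1) = -19/4 - (-23/4) = 1.
  m(H_2) = -13/4 - (-17/4) = 1.
Summed: m(H) = 1 + 1 = 2.
So m(A \ H) = 5 - 2 = 3.

3


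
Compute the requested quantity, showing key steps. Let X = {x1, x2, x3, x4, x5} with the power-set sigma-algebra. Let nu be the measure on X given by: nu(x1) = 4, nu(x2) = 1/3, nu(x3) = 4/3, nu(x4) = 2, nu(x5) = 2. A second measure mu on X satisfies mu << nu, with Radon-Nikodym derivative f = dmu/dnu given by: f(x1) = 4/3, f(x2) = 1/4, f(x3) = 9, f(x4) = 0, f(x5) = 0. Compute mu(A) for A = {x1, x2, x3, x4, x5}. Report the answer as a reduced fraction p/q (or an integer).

By the defining property of the Radon-Nikodym derivative, for every measurable set A,
  mu(A) = integral_A f dnu.
Since nu is a discrete measure concentrated on the atoms of X, the integral over A reduces to the sum
  mu(A) = sum_{x in A} f(x) * nu({x}).
Computing each term:
  x1: f(x1) * nu(x1) = 4/3 * 4 = 16/3.
  x2: f(x2) * nu(x2) = 1/4 * 1/3 = 1/12.
  x3: f(x3) * nu(x3) = 9 * 4/3 = 12.
  x4: f(x4) * nu(x4) = 0 * 2 = 0.
  x5: f(x5) * nu(x5) = 0 * 2 = 0.
Summing: mu(A) = 16/3 + 1/12 + 12 + 0 + 0 = 209/12.

209/12


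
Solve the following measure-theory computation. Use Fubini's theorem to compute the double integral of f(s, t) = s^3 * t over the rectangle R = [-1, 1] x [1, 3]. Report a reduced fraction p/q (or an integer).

f(s, t) is a tensor product of a function of s and a function of t, and both factors are bounded continuous (hence Lebesgue integrable) on the rectangle, so Fubini's theorem applies:
  integral_R f d(m x m) = (integral_a1^b1 s^3 ds) * (integral_a2^b2 t dt).
Inner integral in s: integral_{-1}^{1} s^3 ds = (1^4 - (-1)^4)/4
  = 0.
Inner integral in t: integral_{1}^{3} t dt = (3^2 - 1^2)/2
  = 4.
Product: (0) * (4) = 0.

0


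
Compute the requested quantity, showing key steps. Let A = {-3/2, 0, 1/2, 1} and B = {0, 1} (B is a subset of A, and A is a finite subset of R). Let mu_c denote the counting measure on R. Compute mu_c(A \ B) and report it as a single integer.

Counting measure assigns mu_c(E) = |E| (number of elements) when E is finite. For B subset A, A \ B is the set of elements of A not in B, so |A \ B| = |A| - |B|.
|A| = 4, |B| = 2, so mu_c(A \ B) = 4 - 2 = 2.

2


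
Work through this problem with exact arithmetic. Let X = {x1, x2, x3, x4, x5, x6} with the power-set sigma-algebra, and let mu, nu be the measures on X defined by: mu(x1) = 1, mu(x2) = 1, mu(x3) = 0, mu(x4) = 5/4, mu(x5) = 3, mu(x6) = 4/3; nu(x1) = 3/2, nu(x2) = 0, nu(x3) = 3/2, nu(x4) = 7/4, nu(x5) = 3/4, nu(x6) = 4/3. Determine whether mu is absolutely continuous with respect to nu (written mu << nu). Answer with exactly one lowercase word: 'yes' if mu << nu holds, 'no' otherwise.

mu << nu means: every nu-null measurable set is also mu-null; equivalently, for every atom x, if nu({x}) = 0 then mu({x}) = 0.
Checking each atom:
  x1: nu = 3/2 > 0 -> no constraint.
  x2: nu = 0, mu = 1 > 0 -> violates mu << nu.
  x3: nu = 3/2 > 0 -> no constraint.
  x4: nu = 7/4 > 0 -> no constraint.
  x5: nu = 3/4 > 0 -> no constraint.
  x6: nu = 4/3 > 0 -> no constraint.
The atom(s) x2 violate the condition (nu = 0 but mu > 0). Therefore mu is NOT absolutely continuous w.r.t. nu.

no


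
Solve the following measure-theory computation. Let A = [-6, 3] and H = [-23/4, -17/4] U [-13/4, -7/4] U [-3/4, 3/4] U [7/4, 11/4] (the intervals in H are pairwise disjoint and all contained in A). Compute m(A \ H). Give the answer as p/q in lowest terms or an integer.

The ambient interval has length m(A) = 3 - (-6) = 9.
Since the holes are disjoint and sit inside A, by finite additivity
  m(H) = sum_i (b_i - a_i), and m(A \ H) = m(A) - m(H).
Computing the hole measures:
  m(H_1) = -17/4 - (-23/4) = 3/2.
  m(H_2) = -7/4 - (-13/4) = 3/2.
  m(H_3) = 3/4 - (-3/4) = 3/2.
  m(H_4) = 11/4 - 7/4 = 1.
Summed: m(H) = 3/2 + 3/2 + 3/2 + 1 = 11/2.
So m(A \ H) = 9 - 11/2 = 7/2.

7/2


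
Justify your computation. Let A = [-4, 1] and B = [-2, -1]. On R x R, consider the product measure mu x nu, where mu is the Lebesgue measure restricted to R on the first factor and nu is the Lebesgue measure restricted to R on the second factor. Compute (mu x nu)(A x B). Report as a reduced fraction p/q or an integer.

For a measurable rectangle A x B, the product measure satisfies
  (mu x nu)(A x B) = mu(A) * nu(B).
  mu(A) = 5.
  nu(B) = 1.
  (mu x nu)(A x B) = 5 * 1 = 5.

5


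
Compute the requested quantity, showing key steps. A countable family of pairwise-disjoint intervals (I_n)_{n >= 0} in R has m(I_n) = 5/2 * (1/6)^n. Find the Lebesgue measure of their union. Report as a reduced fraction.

By countable additivity of the Lebesgue measure on pairwise disjoint measurable sets,
  m(union_{n >= 0} I_n) = sum_{n >= 0} m(I_n) = sum_{n >= 0} a * r^n,
  with a = 5/2 and r = 1/6.
Since 0 < r = 1/6 < 1, the geometric series converges:
  sum_{n >= 0} a * r^n = a / (1 - r).
  = 5/2 / (1 - 1/6)
  = 5/2 / (5/6)
  = 3.

3


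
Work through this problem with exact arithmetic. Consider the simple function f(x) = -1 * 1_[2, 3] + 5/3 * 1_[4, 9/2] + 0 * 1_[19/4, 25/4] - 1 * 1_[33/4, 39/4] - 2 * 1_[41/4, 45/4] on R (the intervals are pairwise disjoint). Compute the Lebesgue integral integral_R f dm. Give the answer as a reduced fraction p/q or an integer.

For a simple function f = sum_i c_i * 1_{A_i} with disjoint A_i,
  integral f dm = sum_i c_i * m(A_i).
Lengths of the A_i:
  m(A_1) = 3 - 2 = 1.
  m(A_2) = 9/2 - 4 = 1/2.
  m(A_3) = 25/4 - 19/4 = 3/2.
  m(A_4) = 39/4 - 33/4 = 3/2.
  m(A_5) = 45/4 - 41/4 = 1.
Contributions c_i * m(A_i):
  (-1) * (1) = -1.
  (5/3) * (1/2) = 5/6.
  (0) * (3/2) = 0.
  (-1) * (3/2) = -3/2.
  (-2) * (1) = -2.
Total: -1 + 5/6 + 0 - 3/2 - 2 = -11/3.

-11/3


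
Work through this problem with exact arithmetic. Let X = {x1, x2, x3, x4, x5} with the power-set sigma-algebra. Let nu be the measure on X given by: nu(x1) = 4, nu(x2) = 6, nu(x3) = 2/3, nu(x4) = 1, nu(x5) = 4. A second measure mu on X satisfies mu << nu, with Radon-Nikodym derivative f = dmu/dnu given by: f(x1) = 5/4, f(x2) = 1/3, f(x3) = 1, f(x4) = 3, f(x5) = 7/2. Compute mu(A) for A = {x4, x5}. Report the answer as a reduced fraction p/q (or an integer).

By the defining property of the Radon-Nikodym derivative, for every measurable set A,
  mu(A) = integral_A f dnu.
Since nu is a discrete measure concentrated on the atoms of X, the integral over A reduces to the sum
  mu(A) = sum_{x in A} f(x) * nu({x}).
Computing each term:
  x4: f(x4) * nu(x4) = 3 * 1 = 3.
  x5: f(x5) * nu(x5) = 7/2 * 4 = 14.
Summing: mu(A) = 3 + 14 = 17.

17
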